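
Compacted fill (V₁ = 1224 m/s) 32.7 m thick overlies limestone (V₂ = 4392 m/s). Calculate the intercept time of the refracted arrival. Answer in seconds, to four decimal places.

tᵢ = 2h·√(V₂²−V₁²)/(V₁V₂).
√(V₂²−V₁²) = √(4392²−1224²) = 4218.0 m/s.
tᵢ = 2·32.7·4218.0/(1224·4392) = 0.05131 s.

0.0513 s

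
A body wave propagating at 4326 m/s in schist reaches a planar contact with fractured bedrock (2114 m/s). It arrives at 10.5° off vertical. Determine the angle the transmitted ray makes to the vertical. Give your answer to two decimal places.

5.11°

sin θ₁/V₁ = sin θ₂/V₂ ⇒ sin θ₂ = 2114·sin 10.5°/4326 = 2114·0.1822/4326 = 0.0891.
θ₂ = arcsin 0.0891 = 5.11° from the normal.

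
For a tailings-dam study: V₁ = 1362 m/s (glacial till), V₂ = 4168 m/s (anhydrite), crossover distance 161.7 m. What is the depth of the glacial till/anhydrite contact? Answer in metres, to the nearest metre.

x_cross = 2h·√((V₂+V₁)/(V₂−V₁)) → h = x_cross / (2·√((V₂+V₁)/(V₂−V₁))).
√((V₂+V₁)/(V₂−V₁)) = √((4168+1362)/(4168−1362)) = 1.4038.
h = 161.7 / (2·1.4038) = 57.59 m.

58 m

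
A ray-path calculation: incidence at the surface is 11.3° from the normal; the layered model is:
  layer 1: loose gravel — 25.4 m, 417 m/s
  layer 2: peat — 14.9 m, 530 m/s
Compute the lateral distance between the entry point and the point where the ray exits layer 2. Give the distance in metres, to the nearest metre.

9 m

Apply Snell's law at each interface; in layer i the horizontal offset is hᵢ·tan θᵢ.
Layer 1: θ = 11.30°; offset = 25.4·tan 11.30° = 5.075 m.
Layer 2: sin θ = 530·sin 11.3°/417 = 0.2490, θ = 14.42°; offset = 14.9·tan 14.42° = 3.831 m.
Total horizontal offset = 8.907 m.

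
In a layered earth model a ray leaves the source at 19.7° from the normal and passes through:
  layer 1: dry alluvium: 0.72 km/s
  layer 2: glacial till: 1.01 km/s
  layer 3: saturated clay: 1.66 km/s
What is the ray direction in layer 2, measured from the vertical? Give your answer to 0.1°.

28.2°

Snell's law across each interface conserves sin θ / V, so sin θ_2 = V_2·sin θ₁/V₁.
sin θ_2 = 1.01 × sin 19.7° / 0.72 = 0.4729.
θ_2 = arcsin 0.4729 = 28.22°.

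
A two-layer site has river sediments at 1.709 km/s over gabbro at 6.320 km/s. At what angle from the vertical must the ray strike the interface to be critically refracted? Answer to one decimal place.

At critical incidence the refracted ray runs along the interface (θ₂ = 90°), so sin θ_c = V₁/V₂.
θ_c = arcsin(1.709/6.320) = arcsin 0.2704 = 15.69°.

15.7°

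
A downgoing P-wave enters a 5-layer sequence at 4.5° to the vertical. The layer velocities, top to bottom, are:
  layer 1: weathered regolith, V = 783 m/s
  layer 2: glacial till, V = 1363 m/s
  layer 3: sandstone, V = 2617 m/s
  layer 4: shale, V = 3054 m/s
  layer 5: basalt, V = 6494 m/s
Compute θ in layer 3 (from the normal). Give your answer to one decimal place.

Snell's law across each interface conserves sin θ / V, so sin θ_3 = V_3·sin θ₁/V₁.
sin θ_3 = 2617 × sin 4.5° / 783 = 0.2622.
θ_3 = 15.20° from the vertical.

15.2°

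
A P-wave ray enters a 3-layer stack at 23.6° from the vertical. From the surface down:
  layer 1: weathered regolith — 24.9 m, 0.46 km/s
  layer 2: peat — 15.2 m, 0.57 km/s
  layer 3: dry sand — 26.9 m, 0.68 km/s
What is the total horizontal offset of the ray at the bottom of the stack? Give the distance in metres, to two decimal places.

Apply Snell's law at each interface; in layer i the horizontal offset is hᵢ·tan θᵢ.
Layer 1: θ = 23.60°; offset = 24.9·tan 23.60° = 10.8785 m.
Layer 2: sin θ = 0.57·sin 23.6°/0.46 = 0.4961, θ = 29.74°; offset = 15.2·tan 29.74° = 8.6845 m.
Layer 3: sin θ = 0.68·sin 23.6°/0.46 = 0.5918, θ = 36.29°; offset = 26.9·tan 36.29° = 19.7501 m.
Σ offsets = 39.3131 m.

39.31 m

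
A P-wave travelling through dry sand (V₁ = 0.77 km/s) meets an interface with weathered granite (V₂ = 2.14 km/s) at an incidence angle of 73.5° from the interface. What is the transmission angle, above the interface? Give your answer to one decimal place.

Convert to the normal: θ₁ = 90° − 73.5° = 16.5°.
sin θ₁/V₁ = sin θ₂/V₂ ⇒ sin θ₂ = 2.14·sin 16.5°/0.77 = 2.14·0.2840/0.77 = 0.7893.
θ₂ = arcsin 0.7893 = 52.12° from the normal.
From the interface: 90° − 52.12° = 37.88°.

37.9°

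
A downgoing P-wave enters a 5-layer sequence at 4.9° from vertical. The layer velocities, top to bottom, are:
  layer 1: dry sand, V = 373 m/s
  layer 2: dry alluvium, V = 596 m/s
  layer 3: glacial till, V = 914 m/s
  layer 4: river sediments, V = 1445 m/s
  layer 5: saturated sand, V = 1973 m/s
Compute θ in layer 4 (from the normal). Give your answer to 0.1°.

19.3°

Snell's law across each interface conserves sin θ / V, so sin θ_4 = V_4·sin θ₁/V₁.
sin θ_4 = 1445 × sin 4.9° / 373 = 0.3309.
θ_4 = 19.32° from the vertical.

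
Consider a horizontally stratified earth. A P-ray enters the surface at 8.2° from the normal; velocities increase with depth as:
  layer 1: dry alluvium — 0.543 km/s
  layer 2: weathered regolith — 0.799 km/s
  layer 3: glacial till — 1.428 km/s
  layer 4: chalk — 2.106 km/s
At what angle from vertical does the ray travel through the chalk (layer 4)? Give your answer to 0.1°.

33.6°

Ray parameter p = sin 8.2° / 0.543 = 2.6267e-01 s/km.
sin θ_4 = p·V_4 = 2.6267e-01 × 2.106 = 0.5532.
θ_4 = 33.59° from the vertical.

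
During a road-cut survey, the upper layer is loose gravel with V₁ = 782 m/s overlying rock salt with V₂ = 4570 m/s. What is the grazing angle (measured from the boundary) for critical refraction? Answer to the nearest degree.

At critical incidence the refracted ray runs along the interface (θ₂ = 90°), so sin θ_c = V₁/V₂.
θ_c = arcsin(782/4570) = arcsin 0.1711 = 9.85°.
Measured from the interface: 90° − 9.85° = 80.15°.

80°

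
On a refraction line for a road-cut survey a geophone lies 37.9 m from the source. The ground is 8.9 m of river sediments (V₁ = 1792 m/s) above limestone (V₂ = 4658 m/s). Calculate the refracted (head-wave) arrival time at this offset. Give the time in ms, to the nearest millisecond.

t = x/V₂ + 2h·√(V₂²−V₁²)/(V₁V₂).
√(V₂²−V₁²) = √(4658²−1792²) = 4299.5 m/s; delay term = 2·8.9·4299.5/(1792·4658) = 0.00917 s.
t = 37.9/4658 + 0.00917 = 0.01731 s.

17 ms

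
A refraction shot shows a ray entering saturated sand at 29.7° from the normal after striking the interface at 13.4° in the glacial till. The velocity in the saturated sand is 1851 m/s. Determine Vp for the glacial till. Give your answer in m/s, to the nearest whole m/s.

Snell's law: sin 13.4°/V₁ = sin 29.7°/V₂.
V₁ = V₂·sin 13.4°/sin 29.7° = 1851 × 0.4677 = 865.79 m/s.

866 m/s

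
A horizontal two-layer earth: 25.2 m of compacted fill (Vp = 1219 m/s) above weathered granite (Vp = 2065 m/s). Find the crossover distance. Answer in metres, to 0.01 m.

θ_c = arcsin(1219/2065) = 36.18°, so cos θ_c = 0.8072 and tᵢ = 2h cos θ_c/V₁ = 0.0334 s.
At crossover x/V₁ = x/V₂ + tᵢ ⇒ x = tᵢ/(1/V₁ − 1/V₂) = 0.03337/(8.2034e-04 − 4.8426e-04) = 99.30 m.

99.30 m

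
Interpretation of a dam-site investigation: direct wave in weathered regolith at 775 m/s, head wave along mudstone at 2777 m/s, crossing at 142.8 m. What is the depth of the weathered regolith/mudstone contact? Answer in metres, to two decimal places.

53.60 m

x_cross = 2h·√((V₂+V₁)/(V₂−V₁)) → h = x_cross / (2·√((V₂+V₁)/(V₂−V₁))).
√((V₂+V₁)/(V₂−V₁)) = √((2777+775)/(2777−775)) = 1.3320.
h = 142.8 / (2·1.3320) = 53.60 m.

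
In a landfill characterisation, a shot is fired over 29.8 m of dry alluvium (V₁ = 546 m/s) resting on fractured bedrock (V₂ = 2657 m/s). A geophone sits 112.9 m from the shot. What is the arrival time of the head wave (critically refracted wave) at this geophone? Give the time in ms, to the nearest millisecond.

θ_c = arcsin(V₁/V₂) = arcsin(546/2657) = 11.86°, cos θ_c = 0.9787.
Intercept time tᵢ = 2h cos θ_c / V₁ = 2·29.8·0.9787/546 = 0.10683 s.
t = x/V₂ + tᵢ = 112.9/2657 + 0.10683 = 0.14932 s.

149 ms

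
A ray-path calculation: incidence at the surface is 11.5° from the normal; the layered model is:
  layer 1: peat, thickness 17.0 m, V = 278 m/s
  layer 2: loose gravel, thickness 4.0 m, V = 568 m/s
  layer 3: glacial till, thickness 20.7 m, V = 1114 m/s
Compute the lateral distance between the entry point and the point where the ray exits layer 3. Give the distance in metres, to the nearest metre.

p = sin θ₁/V₁ = sin 11.5°/278 = 7.1715e-04 s/m is conserved through the stack.
Layer 1: θ = 11.50°; offset = 17.0·tan 11.50° = 3.459 m.
Layer 2: sin θ = p·568 = 0.4073 → θ = 24.04°; offset = 4.0·tan 24.04° = 1.784 m.
Layer 3: sin θ = p·1114 = 0.7989 → θ = 53.03°; offset = 20.7·tan 53.03° = 27.496 m.
Total horizontal offset = 32.738 m.

33 m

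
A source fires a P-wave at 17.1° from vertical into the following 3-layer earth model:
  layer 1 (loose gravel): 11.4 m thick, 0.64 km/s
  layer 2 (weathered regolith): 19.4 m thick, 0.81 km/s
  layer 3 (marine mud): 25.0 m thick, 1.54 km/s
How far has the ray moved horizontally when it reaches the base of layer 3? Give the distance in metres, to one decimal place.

36.3 m

Ray parameter p = sin 17.1° / 0.64 km/s = 4.5944e-01 s/km.
Layer 1: θ = 17.10°; offset = 11.4·tan 17.10° = 3.507 m.
Layer 2: sin θ = p·0.81 = 0.3721 → θ = 21.85°; offset = 19.4·tan 21.85° = 7.778 m.
Layer 3: sin θ = p·1.54 = 0.7075 → θ = 45.03°; offset = 25.0·tan 45.03° = 25.030 m.
Σ offsets = 36.316 m.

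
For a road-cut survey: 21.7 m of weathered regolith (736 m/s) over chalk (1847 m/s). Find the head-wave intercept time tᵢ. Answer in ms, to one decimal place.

tᵢ = 2h·√(V₂²−V₁²)/(V₁V₂).
√(V₂²−V₁²) = √(1847²−736²) = 1694.0 m/s.
tᵢ = 2·21.7·1694.0/(736·1847) = 0.05408 s.

54.1 ms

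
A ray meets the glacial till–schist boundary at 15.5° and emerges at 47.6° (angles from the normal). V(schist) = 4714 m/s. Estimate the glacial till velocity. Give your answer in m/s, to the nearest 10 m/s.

Snell's law: sin 15.5°/V₁ = sin 47.6°/V₂.
V₁ = V₂·sin 15.5°/sin 47.6° = 4714 × 0.3619 = 1705.94 m/s.

1710 m/s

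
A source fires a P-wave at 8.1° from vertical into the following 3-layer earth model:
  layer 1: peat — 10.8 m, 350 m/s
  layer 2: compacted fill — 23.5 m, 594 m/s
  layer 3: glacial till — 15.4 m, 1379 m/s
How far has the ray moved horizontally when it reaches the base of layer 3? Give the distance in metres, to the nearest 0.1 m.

Ray parameter p = sin 8.1° / 350 m/s = 4.0257e-04 s/m.
Layer 1: θ = 8.10°; offset = 10.8·tan 8.10° = 1.537 m.
Layer 2: sin θ = p·594 = 0.2391 → θ = 13.84°; offset = 23.5·tan 13.84° = 5.787 m.
Layer 3: sin θ = p·1379 = 0.5552 → θ = 33.72°; offset = 15.4·tan 33.72° = 10.279 m.
Total horizontal offset = 17.603 m.

17.6 m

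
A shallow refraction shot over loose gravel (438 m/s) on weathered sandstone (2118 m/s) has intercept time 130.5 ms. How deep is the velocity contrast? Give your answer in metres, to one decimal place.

h = tᵢ·V₁·V₂ / (2·√(V₂²−V₁²)).
√(V₂²−V₁²) = √(2118² − 438²) = 2072.2 m/s.
h = 0.1305 s × 438 × 2118 / (2 × 2072.2) = 29.21 m.

29.2 m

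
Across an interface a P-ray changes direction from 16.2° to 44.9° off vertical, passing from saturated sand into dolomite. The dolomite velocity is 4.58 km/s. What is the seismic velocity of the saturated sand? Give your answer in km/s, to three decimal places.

1.810 km/s

sin 16.2° = 0.2790; sin 44.9° = 0.7059.
V₁ = V₂·(sin θ₁/sin θ₂) = 4.58·(0.2790/0.7059) = 1.810 km/s.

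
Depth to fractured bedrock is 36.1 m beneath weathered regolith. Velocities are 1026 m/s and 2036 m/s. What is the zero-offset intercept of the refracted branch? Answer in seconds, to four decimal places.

θ_c = arcsin(V₁/V₂) = arcsin(1026/2036) = 30.26°; cos θ_c = 0.8637.
tᵢ = 2h·cos θ_c / V₁ = 2·36.1·0.8637 / 1026 = 0.06078 s.

0.0608 s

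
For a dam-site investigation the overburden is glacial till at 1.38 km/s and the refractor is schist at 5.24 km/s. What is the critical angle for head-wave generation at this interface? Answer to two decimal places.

At critical incidence the refracted ray runs along the interface (θ₂ = 90°), so sin θ_c = V₁/V₂.
θ_c = arcsin(1.38/5.24) = arcsin 0.2634 = 15.27°.

15.27°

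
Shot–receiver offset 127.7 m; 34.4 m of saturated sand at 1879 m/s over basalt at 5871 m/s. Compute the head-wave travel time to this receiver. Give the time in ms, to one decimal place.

56.4 ms

θ_c = arcsin(V₁/V₂) = arcsin(1879/5871) = 18.67°, cos θ_c = 0.9474.
Intercept time tᵢ = 2h cos θ_c / V₁ = 2·34.4·0.9474/1879 = 0.03469 s.
t = x/V₂ + tᵢ = 127.7/5871 + 0.03469 = 0.05644 s.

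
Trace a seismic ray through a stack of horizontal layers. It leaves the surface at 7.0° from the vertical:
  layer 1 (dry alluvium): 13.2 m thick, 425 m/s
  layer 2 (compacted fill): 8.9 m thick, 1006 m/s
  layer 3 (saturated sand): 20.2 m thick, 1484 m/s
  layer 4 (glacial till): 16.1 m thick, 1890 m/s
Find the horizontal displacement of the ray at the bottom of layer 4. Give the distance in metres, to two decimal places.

Apply Snell's law at each interface; in layer i the horizontal offset is hᵢ·tan θᵢ.
Layer 1: θ = 7.00°; offset = 13.2·tan 7.00° = 1.6208 m.
Layer 2: sin θ = 1006·sin 7.0°/425 = 0.2885, θ = 16.77°; offset = 8.9·tan 16.77° = 2.6814 m.
Layer 3: sin θ = 1484·sin 7.0°/425 = 0.4255, θ = 25.18°; offset = 20.2·tan 25.18° = 9.4988 m.
Layer 4: sin θ = 1890·sin 7.0°/425 = 0.5420, θ = 32.82°; offset = 16.1·tan 32.82° = 10.3826 m.
Total horizontal offset = 24.1836 m.

24.18 m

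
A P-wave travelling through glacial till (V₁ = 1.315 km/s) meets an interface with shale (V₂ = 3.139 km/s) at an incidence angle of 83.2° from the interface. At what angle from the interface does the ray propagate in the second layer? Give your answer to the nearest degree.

Convert to the normal: θ₁ = 90° − 83.2° = 6.8°.
sin θ₁/V₁ = sin θ₂/V₂ ⇒ sin θ₂ = 3.139·sin 6.8°/1.315 = 3.139·0.1184/1.315 = 0.2826.
θ₂ = arcsin 0.2826 = 16.42° from the normal.
From the interface: 90° − 16.42° = 73.58°.

74°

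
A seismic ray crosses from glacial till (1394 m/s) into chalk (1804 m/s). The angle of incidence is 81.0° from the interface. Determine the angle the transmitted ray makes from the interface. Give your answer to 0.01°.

78.32°

Convert to the normal: θ₁ = 90° − 81.0° = 9.0°.
Snell's law: sin θ₂ = (V₂/V₁)·sin θ₁ = (1804/1394)·sin 9.0° = 0.2024.
θ₂ = arcsin 0.2024 = 11.68° from the normal.
From the interface: 90° − 11.68° = 78.32°.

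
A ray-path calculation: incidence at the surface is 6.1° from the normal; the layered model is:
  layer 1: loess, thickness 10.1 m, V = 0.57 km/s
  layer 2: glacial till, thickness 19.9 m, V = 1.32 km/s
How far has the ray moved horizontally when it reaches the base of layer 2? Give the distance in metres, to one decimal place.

p = sin θ₁/V₁ = sin 6.1°/0.57 = 1.8643e-01 s/km is conserved through the stack.
Layer 1: θ = 6.10°; offset = 10.1·tan 6.10° = 1.079 m.
Layer 2: sin θ = p·1.32 = 0.2461 → θ = 14.25°; offset = 19.9·tan 14.25° = 5.052 m.
Summing the layer offsets gives 6.132 m.

6.1 m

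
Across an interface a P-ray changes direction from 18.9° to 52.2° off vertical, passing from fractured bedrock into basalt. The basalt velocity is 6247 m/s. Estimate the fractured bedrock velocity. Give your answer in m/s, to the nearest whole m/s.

Snell's law: sin 18.9°/V₁ = sin 52.2°/V₂.
V₁ = V₂·sin 18.9°/sin 52.2° = 6247 × 0.4099 = 2560.91 m/s.

2561 m/s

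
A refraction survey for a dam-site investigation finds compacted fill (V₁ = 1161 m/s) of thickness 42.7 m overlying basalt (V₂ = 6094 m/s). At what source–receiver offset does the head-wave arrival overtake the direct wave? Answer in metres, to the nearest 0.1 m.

x_cross = 2h·√((V₂+V₁)/(V₂−V₁)).
(V₂+V₁)/(V₂−V₁) = (6094+1161)/(6094−1161) = 1.4707; √ = 1.2127.
x_cross = 2·42.7·1.2127 = 103.57 m.

103.6 m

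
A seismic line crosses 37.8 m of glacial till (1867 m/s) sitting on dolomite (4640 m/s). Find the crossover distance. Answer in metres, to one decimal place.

x_cross = 2h·√((V₂+V₁)/(V₂−V₁)).
(V₂+V₁)/(V₂−V₁) = (4640+1867)/(4640−1867) = 2.3466; √ = 1.5318.
x_cross = 2·37.8·1.5318 = 115.81 m.

115.8 m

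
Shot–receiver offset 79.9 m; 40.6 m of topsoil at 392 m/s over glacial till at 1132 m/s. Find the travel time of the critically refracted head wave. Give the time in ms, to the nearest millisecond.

265 ms

θ_c = arcsin(V₁/V₂) = arcsin(392/1132) = 20.26°, cos θ_c = 0.9381.
Intercept time tᵢ = 2h cos θ_c / V₁ = 2·40.6·0.9381/392 = 0.19433 s.
t = x/V₂ + tᵢ = 79.9/1132 + 0.19433 = 0.26491 s.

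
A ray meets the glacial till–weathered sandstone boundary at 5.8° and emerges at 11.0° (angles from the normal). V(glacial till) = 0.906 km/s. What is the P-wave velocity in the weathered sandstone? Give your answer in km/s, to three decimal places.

Snell's law: sin 5.8°/V₁ = sin 11.0°/V₂.
V₂ = V₁·sin 11.0°/sin 5.8° = 0.906 × 1.8881 = 1.711 km/s.

1.711 km/s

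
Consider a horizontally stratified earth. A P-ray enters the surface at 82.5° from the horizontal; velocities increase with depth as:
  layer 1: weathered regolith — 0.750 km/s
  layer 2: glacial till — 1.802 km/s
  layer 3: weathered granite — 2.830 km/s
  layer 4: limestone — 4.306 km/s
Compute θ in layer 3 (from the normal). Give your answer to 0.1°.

29.5°

From the normal: θ₁ = 90° − 82.5° = 7.5°.
Snell's law across each interface conserves sin θ / V, so sin θ_3 = V_3·sin θ₁/V₁.
sin θ_3 = 2.830 × sin 7.5° / 0.750 = 0.4925.
θ_3 = 29.51° from the vertical.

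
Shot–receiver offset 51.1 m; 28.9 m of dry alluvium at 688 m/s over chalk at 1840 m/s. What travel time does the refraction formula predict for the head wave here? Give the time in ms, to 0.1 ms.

105.7 ms

θ_c = arcsin(V₁/V₂) = arcsin(688/1840) = 21.96°, cos θ_c = 0.9275.
Intercept time tᵢ = 2h cos θ_c / V₁ = 2·28.9·0.9275/688 = 0.07792 s.
t = x/V₂ + tᵢ = 51.1/1840 + 0.07792 = 0.10569 s.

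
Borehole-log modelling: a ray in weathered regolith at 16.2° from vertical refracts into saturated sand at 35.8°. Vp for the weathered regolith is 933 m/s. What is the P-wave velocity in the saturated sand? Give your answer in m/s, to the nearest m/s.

1956 m/s

sin 16.2° = 0.2790; sin 35.8° = 0.5850.
V₂ = V₁·(sin θ₂/sin θ₁) = 933·(0.5850/0.2790) = 1956.21 m/s.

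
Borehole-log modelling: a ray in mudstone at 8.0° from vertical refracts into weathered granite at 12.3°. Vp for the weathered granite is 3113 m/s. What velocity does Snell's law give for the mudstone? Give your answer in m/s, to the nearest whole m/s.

sin 8.0° = 0.1392; sin 12.3° = 0.2130.
V₁ = V₂·(sin θ₁/sin θ₂) = 3113·(0.1392/0.2130) = 2033.73 m/s.

2034 m/s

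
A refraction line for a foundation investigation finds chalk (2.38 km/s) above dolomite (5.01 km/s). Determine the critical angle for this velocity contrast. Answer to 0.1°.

28.4°

At critical incidence the refracted ray runs along the interface (θ₂ = 90°), so sin θ_c = V₁/V₂.
θ_c = arcsin(2.38/5.01) = arcsin 0.4750 = 28.36°.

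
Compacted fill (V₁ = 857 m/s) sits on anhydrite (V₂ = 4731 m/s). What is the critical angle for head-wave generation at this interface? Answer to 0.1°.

Critical incidence: sin θ_c = V₁/V₂ = 857/4731 = 0.1811.
θ_c = arcsin 0.1811 = 10.44°.

10.4°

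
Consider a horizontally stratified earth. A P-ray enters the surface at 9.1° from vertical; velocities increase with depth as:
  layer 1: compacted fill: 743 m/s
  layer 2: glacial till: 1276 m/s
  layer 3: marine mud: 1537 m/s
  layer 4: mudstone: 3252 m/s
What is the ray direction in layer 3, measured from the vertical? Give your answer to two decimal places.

19.10°

Ray parameter p = sin 9.1° / 743 = 2.1286e-04 s/m.
sin θ_3 = p·V_3 = 2.1286e-04 × 1537 = 0.3272.
θ_3 = arcsin 0.3272 = 19.10°.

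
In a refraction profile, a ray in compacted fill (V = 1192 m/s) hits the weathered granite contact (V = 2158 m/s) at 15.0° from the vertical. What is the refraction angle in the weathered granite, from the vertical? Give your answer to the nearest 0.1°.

Snell's law: sin θ₂ = (V₂/V₁)·sin θ₁ = (2158/1192)·sin 15.0° = 0.4686.
θ₂ = sin⁻¹(0.4686) = 27.94° (from vertical).

27.9°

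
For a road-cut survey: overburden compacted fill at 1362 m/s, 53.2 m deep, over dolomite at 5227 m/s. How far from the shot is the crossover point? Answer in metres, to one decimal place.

138.9 m

x_cross = 2h·√((V₂+V₁)/(V₂−V₁)).
(V₂+V₁)/(V₂−V₁) = (5227+1362)/(5227−1362) = 1.7048; √ = 1.3057.
x_cross = 2·53.2·1.3057 = 138.92 m.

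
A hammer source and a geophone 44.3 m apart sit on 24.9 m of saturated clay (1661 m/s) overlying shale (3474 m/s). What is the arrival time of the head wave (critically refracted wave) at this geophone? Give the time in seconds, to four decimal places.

0.0391 s

θ_c = arcsin(V₁/V₂) = arcsin(1661/3474) = 28.56°, cos θ_c = 0.8783.
Intercept time tᵢ = 2h cos θ_c / V₁ = 2·24.9·0.8783/1661 = 0.02633 s.
t = x/V₂ + tᵢ = 44.3/3474 + 0.02633 = 0.03908 s.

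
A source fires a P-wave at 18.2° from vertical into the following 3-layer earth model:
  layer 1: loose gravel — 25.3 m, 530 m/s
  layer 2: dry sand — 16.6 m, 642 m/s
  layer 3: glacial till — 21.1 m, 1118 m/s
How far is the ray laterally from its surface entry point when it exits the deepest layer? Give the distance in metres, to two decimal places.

Apply Snell's law at each interface; in layer i the horizontal offset is hᵢ·tan θᵢ.
Layer 1: θ = 18.20°; offset = 25.3·tan 18.20° = 8.3182 m.
Layer 2: sin θ = 642·sin 18.2°/530 = 0.3783, θ = 22.23°; offset = 16.6·tan 22.23° = 6.7847 m.
Layer 3: sin θ = 1118·sin 18.2°/530 = 0.6588, θ = 41.21°; offset = 21.1·tan 41.21° = 18.4796 m.
Σ offsets = 33.5826 m.

33.58 m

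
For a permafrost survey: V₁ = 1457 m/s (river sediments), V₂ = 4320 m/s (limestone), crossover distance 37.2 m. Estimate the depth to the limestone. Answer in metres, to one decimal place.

x_cross = 2h·√((V₂+V₁)/(V₂−V₁)) → h = x_cross / (2·√((V₂+V₁)/(V₂−V₁))).
√((V₂+V₁)/(V₂−V₁)) = √((4320+1457)/(4320−1457)) = 1.4205.
h = 37.2 / (2·1.4205) = 13.09 m.

13.1 m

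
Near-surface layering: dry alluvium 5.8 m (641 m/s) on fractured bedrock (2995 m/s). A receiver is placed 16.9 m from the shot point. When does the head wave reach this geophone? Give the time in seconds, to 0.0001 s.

0.0233 s

θ_c = arcsin(V₁/V₂) = arcsin(641/2995) = 12.36°, cos θ_c = 0.9768.
Intercept time tᵢ = 2h cos θ_c / V₁ = 2·5.8·0.9768/641 = 0.01768 s.
t = x/V₂ + tᵢ = 16.9/2995 + 0.01768 = 0.02332 s.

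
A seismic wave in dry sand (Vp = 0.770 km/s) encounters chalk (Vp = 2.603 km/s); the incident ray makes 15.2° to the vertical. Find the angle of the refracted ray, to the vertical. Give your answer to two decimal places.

62.42°

Snell's law: sin θ₂ = (V₂/V₁)·sin θ₁ = (2.603/0.770)·sin 15.2° = 0.8863.
θ₂ = sin⁻¹(0.8863) = 62.42° (from vertical).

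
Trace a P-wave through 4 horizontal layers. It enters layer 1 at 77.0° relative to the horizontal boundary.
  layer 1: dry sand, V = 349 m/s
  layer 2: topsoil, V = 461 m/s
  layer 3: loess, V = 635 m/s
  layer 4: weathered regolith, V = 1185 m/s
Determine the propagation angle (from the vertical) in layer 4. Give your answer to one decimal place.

49.8°

From the normal: θ₁ = 90° − 77.0° = 13.0°.
Ray parameter p = sin 13.0° / 349 = 6.4456e-04 s/m.
sin θ_4 = p·V_4 = 6.4456e-04 × 1185 = 0.7638.
θ_4 = 49.80° from the vertical.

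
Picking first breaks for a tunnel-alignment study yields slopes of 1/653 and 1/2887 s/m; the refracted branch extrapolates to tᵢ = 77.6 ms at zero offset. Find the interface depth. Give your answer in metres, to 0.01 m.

26.01 m

θ_c = arcsin(653/2887) = 13.07°; cos θ_c = 0.9741.
tᵢ = 2h cos θ_c/V₁ ⇒ h = tᵢ·V₁/(2 cos θ_c) = 0.0776·653/(2·0.9741) = 26.01 m.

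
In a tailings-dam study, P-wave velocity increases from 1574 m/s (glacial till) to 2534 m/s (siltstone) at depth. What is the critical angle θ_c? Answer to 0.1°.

38.4°

Critical incidence: sin θ_c = V₁/V₂ = 1574/2534 = 0.6212.
θ_c = arcsin 0.6212 = 38.40°.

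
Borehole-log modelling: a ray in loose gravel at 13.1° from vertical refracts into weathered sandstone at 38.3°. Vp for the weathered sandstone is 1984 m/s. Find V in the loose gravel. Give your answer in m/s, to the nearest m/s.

726 m/s

sin 13.1° = 0.2267; sin 38.3° = 0.6198.
V₁ = V₂·(sin θ₁/sin θ₂) = 1984·(0.2267/0.6198) = 725.54 m/s.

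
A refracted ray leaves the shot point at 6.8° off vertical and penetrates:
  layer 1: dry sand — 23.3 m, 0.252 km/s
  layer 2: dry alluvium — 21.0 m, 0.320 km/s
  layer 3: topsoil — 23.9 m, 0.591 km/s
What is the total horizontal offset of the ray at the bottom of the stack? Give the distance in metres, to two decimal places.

p = sin θ₁/V₁ = sin 6.8°/0.252 = 4.6986e-01 s/km is conserved through the stack.
Layer 1: θ = 6.80°; offset = 23.3·tan 6.80° = 2.7784 m.
Layer 2: sin θ = p·0.320 = 0.1504 → θ = 8.65°; offset = 21.0·tan 8.65° = 3.1937 m.
Layer 3: sin θ = p·0.591 = 0.2777 → θ = 16.12°; offset = 23.9·tan 16.12° = 6.9084 m.
Σ offsets = 12.8805 m.

12.88 m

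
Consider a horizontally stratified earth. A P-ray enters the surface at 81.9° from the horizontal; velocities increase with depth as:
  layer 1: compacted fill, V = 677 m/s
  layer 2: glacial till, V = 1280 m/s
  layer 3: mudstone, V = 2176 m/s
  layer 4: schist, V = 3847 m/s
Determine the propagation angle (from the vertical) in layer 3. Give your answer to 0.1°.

From the normal: θ₁ = 90° − 81.9° = 8.1°.
Ray parameter p = sin 8.1° / 677 = 2.0813e-04 s/m.
sin θ_3 = p·V_3 = 2.0813e-04 × 2176 = 0.4529.
θ_3 = 26.93° from the vertical.

26.9°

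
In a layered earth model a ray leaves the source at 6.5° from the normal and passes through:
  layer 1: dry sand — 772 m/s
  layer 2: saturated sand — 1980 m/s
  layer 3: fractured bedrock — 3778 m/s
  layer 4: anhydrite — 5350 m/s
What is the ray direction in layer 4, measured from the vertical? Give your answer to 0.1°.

51.7°

Snell's law across each interface conserves sin θ / V, so sin θ_4 = V_4·sin θ₁/V₁.
sin θ_4 = 5350 × sin 6.5° / 772 = 0.7845.
θ_4 = 51.67° from the vertical.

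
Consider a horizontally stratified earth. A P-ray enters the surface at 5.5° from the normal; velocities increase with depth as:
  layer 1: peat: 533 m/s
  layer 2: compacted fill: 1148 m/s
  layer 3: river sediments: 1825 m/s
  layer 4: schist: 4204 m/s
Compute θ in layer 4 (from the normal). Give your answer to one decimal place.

49.1°

Ray parameter p = sin 5.5° / 533 = 1.7982e-04 s/m.
sin θ_4 = p·V_4 = 1.7982e-04 × 4204 = 0.7560.
θ_4 = 49.11° from the vertical.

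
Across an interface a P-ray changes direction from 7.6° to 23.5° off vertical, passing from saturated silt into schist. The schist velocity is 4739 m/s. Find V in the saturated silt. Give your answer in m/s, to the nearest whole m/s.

Snell's law: sin 7.6°/V₁ = sin 23.5°/V₂.
V₁ = V₂·sin 7.6°/sin 23.5° = 4739 × 0.3317 = 1571.82 m/s.

1572 m/s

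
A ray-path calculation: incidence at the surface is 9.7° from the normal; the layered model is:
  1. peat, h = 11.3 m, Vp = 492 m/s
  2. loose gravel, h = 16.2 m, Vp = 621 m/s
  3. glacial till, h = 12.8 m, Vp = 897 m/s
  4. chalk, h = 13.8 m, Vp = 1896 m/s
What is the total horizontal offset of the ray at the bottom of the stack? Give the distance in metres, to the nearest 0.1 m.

Ray parameter p = sin 9.7° / 492 m/s = 3.4246e-04 s/m.
Layer 1: θ = 9.70°; offset = 11.3·tan 9.70° = 1.932 m.
Layer 2: sin θ = p·621 = 0.2127 → θ = 12.28°; offset = 16.2·tan 12.28° = 3.526 m.
Layer 3: sin θ = p·897 = 0.3072 → θ = 17.89°; offset = 12.8·tan 17.89° = 4.132 m.
Layer 4: sin θ = p·1896 = 0.6493 → θ = 40.49°; offset = 13.8·tan 40.49° = 11.782 m.
Summing the layer offsets gives 21.371 m.

21.4 m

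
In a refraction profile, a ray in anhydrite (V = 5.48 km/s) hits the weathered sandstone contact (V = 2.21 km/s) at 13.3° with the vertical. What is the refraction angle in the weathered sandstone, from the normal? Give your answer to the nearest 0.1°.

sin θ₁/V₁ = sin θ₂/V₂ ⇒ sin θ₂ = 2.21·sin 13.3°/5.48 = 2.21·0.2300/5.48 = 0.0928.
θ₂ = sin⁻¹(0.0928) = 5.32° (from vertical).

5.3°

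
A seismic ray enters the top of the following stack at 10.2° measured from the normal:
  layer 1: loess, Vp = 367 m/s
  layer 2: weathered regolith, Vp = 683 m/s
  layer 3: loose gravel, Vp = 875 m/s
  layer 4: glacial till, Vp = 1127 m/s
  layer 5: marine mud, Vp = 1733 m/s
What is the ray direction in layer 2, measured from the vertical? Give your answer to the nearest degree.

19°

Snell's law across each interface conserves sin θ / V, so sin θ_2 = V_2·sin θ₁/V₁.
sin θ_2 = 683 × sin 10.2° / 367 = 0.3296.
θ_2 = arcsin 0.3296 = 19.24°.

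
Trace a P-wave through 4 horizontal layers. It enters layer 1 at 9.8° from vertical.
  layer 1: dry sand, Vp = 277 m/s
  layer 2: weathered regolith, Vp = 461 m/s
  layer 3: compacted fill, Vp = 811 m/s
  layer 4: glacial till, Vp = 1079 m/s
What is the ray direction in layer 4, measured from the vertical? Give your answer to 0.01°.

Snell's law across each interface conserves sin θ / V, so sin θ_4 = V_4·sin θ₁/V₁.
sin θ_4 = 1079 × sin 9.8° / 277 = 0.6630.
θ_4 = arcsin 0.6630 = 41.53°.

41.53°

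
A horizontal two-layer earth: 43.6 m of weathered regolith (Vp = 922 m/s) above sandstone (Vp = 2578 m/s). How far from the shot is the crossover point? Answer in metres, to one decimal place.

126.8 m

θ_c = arcsin(922/2578) = 20.96°, so cos θ_c = 0.9339 and tᵢ = 2h cos θ_c/V₁ = 0.0883 s.
At crossover x/V₁ = x/V₂ + tᵢ ⇒ x = tᵢ/(1/V₁ − 1/V₂) = 0.08832/(1.0846e-03 − 3.8790e-04) = 126.77 m.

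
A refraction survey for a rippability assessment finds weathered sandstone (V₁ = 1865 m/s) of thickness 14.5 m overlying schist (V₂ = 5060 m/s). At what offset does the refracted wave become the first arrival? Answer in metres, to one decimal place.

θ_c = arcsin(1865/5060) = 21.63°, so cos θ_c = 0.9296 and tᵢ = 2h cos θ_c/V₁ = 0.0145 s.
At crossover x/V₁ = x/V₂ + tᵢ ⇒ x = tᵢ/(1/V₁ − 1/V₂) = 0.01445/(5.3619e-04 − 1.9763e-04) = 42.69 m.

42.7 m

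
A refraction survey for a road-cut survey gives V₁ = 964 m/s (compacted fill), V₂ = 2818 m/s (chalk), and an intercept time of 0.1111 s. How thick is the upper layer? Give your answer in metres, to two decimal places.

56.99 m

θ_c = arcsin(964/2818) = 20.00°; cos θ_c = 0.9397.
tᵢ = 2h cos θ_c/V₁ ⇒ h = tᵢ·V₁/(2 cos θ_c) = 0.1111·964/(2·0.9397) = 56.99 m.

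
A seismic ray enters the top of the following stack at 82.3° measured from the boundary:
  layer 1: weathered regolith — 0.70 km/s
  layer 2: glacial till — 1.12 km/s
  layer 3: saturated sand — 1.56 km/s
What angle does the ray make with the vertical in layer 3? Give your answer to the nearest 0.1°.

17.4°

From the normal: θ₁ = 90° − 82.3° = 7.7°.
Snell's law across each interface conserves sin θ / V, so sin θ_3 = V_3·sin θ₁/V₁.
sin θ_3 = 1.56 × sin 7.7° / 0.70 = 0.2986.
θ_3 = arcsin 0.2986 = 17.37°.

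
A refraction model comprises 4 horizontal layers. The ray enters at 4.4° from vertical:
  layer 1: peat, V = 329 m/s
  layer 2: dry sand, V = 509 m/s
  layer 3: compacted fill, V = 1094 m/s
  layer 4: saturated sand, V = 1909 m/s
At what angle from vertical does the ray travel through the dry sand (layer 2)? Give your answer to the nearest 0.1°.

Snell's law across each interface conserves sin θ / V, so sin θ_2 = V_2·sin θ₁/V₁.
sin θ_2 = 509 × sin 4.4° / 329 = 0.1187.
θ_2 = arcsin 0.1187 = 6.82°.

6.8°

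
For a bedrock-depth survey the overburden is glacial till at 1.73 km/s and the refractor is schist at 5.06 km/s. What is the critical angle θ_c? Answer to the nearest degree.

At critical incidence the refracted ray runs along the interface (θ₂ = 90°), so sin θ_c = V₁/V₂.
θ_c = arcsin(1.73/5.06) = arcsin 0.3419 = 19.99°.

20°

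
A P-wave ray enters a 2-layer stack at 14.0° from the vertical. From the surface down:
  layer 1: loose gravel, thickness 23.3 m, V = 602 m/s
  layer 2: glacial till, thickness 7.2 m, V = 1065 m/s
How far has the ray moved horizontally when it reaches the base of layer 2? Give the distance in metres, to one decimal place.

9.2 m

Ray parameter p = sin 14.0° / 602 m/s = 4.0186e-04 s/m.
Layer 1: θ = 14.00°; offset = 23.3·tan 14.00° = 5.809 m.
Layer 2: sin θ = p·1065 = 0.4280 → θ = 25.34°; offset = 7.2·tan 25.34° = 3.410 m.
Total horizontal offset = 9.219 m.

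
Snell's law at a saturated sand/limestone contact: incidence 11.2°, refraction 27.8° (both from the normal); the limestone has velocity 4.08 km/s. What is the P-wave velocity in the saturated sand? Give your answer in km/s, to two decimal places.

1.70 km/s

sin 11.2° = 0.1942; sin 27.8° = 0.4664.
V₁ = V₂·(sin θ₁/sin θ₂) = 4.08·(0.1942/0.4664) = 1.70 km/s.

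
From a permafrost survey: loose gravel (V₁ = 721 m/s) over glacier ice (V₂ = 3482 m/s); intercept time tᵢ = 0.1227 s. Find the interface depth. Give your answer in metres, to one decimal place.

45.2 m

θ_c = arcsin(721/3482) = 11.95°; cos θ_c = 0.9783.
tᵢ = 2h cos θ_c/V₁ ⇒ h = tᵢ·V₁/(2 cos θ_c) = 0.1227·721/(2·0.9783) = 45.21 m.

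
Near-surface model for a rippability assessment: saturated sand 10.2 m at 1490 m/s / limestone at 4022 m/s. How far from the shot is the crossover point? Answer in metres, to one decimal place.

30.1 m

x_cross = 2h·√((V₂+V₁)/(V₂−V₁)).
(V₂+V₁)/(V₂−V₁) = (4022+1490)/(4022−1490) = 2.1769; √ = 1.4754.
x_cross = 2·10.2·1.4754 = 30.10 m.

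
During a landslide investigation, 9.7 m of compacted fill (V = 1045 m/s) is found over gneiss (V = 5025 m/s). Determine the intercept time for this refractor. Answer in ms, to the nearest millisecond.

18 ms

tᵢ = 2h·√(V₂²−V₁²)/(V₁V₂).
√(V₂²−V₁²) = √(5025²−1045²) = 4915.1 m/s.
tᵢ = 2·9.7·4915.1/(1045·5025) = 0.01816 s.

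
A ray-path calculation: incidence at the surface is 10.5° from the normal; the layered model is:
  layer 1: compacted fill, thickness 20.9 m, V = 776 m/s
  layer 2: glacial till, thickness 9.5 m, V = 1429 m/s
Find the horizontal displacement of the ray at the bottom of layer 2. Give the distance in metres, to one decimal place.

Apply Snell's law at each interface; in layer i the horizontal offset is hᵢ·tan θᵢ.
Layer 1: θ = 10.50°; offset = 20.9·tan 10.50° = 3.874 m.
Layer 2: sin θ = 1429·sin 10.5°/776 = 0.3356, θ = 19.61°; offset = 9.5·tan 19.61° = 3.384 m.
Summing the layer offsets gives 7.258 m.

7.3 m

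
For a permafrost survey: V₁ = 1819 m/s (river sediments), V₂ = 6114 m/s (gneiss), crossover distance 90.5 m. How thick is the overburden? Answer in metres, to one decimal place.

x_cross = 2h·√((V₂+V₁)/(V₂−V₁)) → h = x_cross / (2·√((V₂+V₁)/(V₂−V₁))).
√((V₂+V₁)/(V₂−V₁)) = √((6114+1819)/(6114−1819)) = 1.3591.
h = 90.5 / (2·1.3591) = 33.30 m.

33.3 m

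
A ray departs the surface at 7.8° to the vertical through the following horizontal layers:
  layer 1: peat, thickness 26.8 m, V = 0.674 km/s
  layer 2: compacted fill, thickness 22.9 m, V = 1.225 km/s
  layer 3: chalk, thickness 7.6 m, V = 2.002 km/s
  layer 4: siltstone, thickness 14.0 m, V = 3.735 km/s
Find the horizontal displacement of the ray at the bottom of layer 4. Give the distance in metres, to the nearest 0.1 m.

Apply Snell's law at each interface; in layer i the horizontal offset is hᵢ·tan θᵢ.
Layer 1: θ = 7.80°; offset = 26.8·tan 7.80° = 3.671 m.
Layer 2: sin θ = 1.225·sin 7.8°/0.674 = 0.2467, θ = 14.28°; offset = 22.9·tan 14.28° = 5.829 m.
Layer 3: sin θ = 2.002·sin 7.8°/0.674 = 0.4031, θ = 23.77°; offset = 7.6·tan 23.77° = 3.348 m.
Layer 4: sin θ = 3.735·sin 7.8°/0.674 = 0.7521, θ = 48.77°; offset = 14.0·tan 48.77° = 15.975 m.
Total horizontal offset = 28.823 m.

28.8 m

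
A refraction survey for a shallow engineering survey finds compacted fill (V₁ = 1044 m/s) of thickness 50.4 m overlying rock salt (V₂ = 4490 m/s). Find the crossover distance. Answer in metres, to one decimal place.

θ_c = arcsin(1044/4490) = 13.45°, so cos θ_c = 0.9726 and tᵢ = 2h cos θ_c/V₁ = 0.0939 s.
At crossover x/V₁ = x/V₂ + tᵢ ⇒ x = tᵢ/(1/V₁ − 1/V₂) = 0.09391/(9.5785e-04 − 2.2272e-04) = 127.74 m.

127.7 m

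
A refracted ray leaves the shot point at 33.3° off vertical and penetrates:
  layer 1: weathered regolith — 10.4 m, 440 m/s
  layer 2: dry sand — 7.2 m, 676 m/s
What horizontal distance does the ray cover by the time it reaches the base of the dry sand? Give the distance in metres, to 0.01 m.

p = sin θ₁/V₁ = sin 33.3°/440 = 1.2478e-03 s/m is conserved through the stack.
Layer 1: θ = 33.30°; offset = 10.4·tan 33.30° = 6.8315 m.
Layer 2: sin θ = p·676 = 0.8435 → θ = 57.51°; offset = 7.2·tan 57.51° = 11.3067 m.
Total horizontal offset = 18.1382 m.

18.14 m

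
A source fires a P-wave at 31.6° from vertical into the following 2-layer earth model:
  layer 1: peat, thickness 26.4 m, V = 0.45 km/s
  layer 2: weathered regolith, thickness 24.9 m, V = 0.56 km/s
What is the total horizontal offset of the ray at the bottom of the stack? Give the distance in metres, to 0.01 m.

37.66 m

Apply Snell's law at each interface; in layer i the horizontal offset is hᵢ·tan θᵢ.
Layer 1: θ = 31.60°; offset = 26.4·tan 31.60° = 16.2414 m.
Layer 2: sin θ = 0.56·sin 31.6°/0.45 = 0.6521, θ = 40.70°; offset = 24.9·tan 40.70° = 21.4158 m.
Total horizontal offset = 37.6572 m.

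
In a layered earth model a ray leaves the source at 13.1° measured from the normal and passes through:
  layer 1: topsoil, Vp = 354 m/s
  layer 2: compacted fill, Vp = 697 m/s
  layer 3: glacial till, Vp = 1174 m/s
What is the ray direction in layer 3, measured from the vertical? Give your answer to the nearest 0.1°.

48.7°

Ray parameter p = sin 13.1° / 354 = 6.4026e-04 s/m.
sin θ_3 = p·V_3 = 6.4026e-04 × 1174 = 0.7517.
θ_3 = arcsin 0.7517 = 48.73°.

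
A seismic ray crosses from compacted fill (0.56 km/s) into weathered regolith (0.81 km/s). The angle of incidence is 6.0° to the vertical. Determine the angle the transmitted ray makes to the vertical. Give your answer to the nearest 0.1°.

sin θ₁/V₁ = sin θ₂/V₂ ⇒ sin θ₂ = 0.81·sin 6.0°/0.56 = 0.81·0.1045/0.56 = 0.1512.
θ₂ = arcsin 0.1512 = 8.70° from the normal.

8.7°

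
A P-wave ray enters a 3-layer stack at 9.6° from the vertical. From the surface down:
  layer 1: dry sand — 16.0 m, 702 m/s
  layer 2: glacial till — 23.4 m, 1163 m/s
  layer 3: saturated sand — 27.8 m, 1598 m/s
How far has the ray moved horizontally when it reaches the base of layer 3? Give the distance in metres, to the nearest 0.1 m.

Apply Snell's law at each interface; in layer i the horizontal offset is hᵢ·tan θᵢ.
Layer 1: θ = 9.60°; offset = 16.0·tan 9.60° = 2.706 m.
Layer 2: sin θ = 1163·sin 9.6°/702 = 0.2763, θ = 16.04°; offset = 23.4·tan 16.04° = 6.727 m.
Layer 3: sin θ = 1598·sin 9.6°/702 = 0.3796, θ = 22.31°; offset = 27.8·tan 22.31° = 11.408 m.
Σ offsets = 20.841 m.

20.8 m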